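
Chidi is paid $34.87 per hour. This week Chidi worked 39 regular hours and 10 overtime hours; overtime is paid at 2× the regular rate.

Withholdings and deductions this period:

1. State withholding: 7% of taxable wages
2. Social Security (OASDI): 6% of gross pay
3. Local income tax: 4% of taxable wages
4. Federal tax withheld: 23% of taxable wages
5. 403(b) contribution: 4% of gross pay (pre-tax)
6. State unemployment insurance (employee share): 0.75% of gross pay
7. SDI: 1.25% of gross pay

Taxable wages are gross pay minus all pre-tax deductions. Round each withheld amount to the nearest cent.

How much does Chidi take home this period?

$1,138.94

Regular pay: 39 × $34.87 = $1,359.93
Overtime pay: 10 × $34.87 × 2 = $697.40
Gross pay = $1,359.93 + $697.40 = $2,057.33
403(b) contribution: $2,057.33 × 0.04 = $82.29
Taxable wages = $2,057.33 − $82.29 = $1,975.04
Federal tax withheld: $1,975.04 × 0.23 = $454.26
State withholding: $1,975.04 × 0.07 = $138.25
Local income tax: $1,975.04 × 0.04 = $79.00
State unemployment insurance (employee share): $2,057.33 × 0.0075 = $15.43
SDI: $2,057.33 × 0.0125 = $25.72
Social Security (OASDI): $2,057.33 × 0.06 = $123.44
Total deductions = $82.29 + $454.26 + $138.25 + $79.00 + $15.43 + $25.72 + $123.44 = $918.39
Net pay = $2,057.33 − $918.39 = $1,138.94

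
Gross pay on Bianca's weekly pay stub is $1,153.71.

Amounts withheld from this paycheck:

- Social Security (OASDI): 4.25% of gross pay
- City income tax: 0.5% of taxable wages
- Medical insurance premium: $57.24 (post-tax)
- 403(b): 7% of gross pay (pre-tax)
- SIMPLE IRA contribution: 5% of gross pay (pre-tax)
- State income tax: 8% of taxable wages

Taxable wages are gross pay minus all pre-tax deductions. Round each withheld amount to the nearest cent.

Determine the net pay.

403(b): $1,153.71 × 0.07 = $80.76
SIMPLE IRA contribution: $1,153.71 × 0.05 = $57.69
Pre-tax total = $80.76 + $57.69 = $138.45
Taxable wages = $1,153.71 − $138.45 = $1,015.26
City income tax: $1,015.26 × 0.005 = $5.08
State income tax: $1,015.26 × 0.08 = $81.22
Social Security (OASDI): $1,153.71 × 0.0425 = $49.03
Medical insurance premium: $57.24
Total deductions = $80.76 + $57.69 + $5.08 + $81.22 + $49.03 + $57.24 = $331.02
Net pay = $1,153.71 − $331.02 = $822.69

$822.69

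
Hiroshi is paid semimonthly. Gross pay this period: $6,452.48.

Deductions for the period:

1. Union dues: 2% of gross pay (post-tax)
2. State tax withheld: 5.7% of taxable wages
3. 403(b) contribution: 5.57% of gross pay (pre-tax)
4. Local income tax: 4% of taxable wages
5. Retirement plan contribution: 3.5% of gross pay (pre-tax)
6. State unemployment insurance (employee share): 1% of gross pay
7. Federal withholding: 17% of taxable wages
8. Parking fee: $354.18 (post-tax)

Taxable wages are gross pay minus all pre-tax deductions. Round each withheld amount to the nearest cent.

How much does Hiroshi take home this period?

$3,752.94

Retirement plan contribution: $6,452.48 × 0.035 = $225.84
403(b) contribution: $6,452.48 × 0.0557 = $359.40
Pre-tax total = $225.84 + $359.40 = $585.24
Taxable wages = $6,452.48 − $585.24 = $5,867.24
State tax withheld: $5,867.24 × 0.057 = $334.43
Federal withholding: $5,867.24 × 0.17 = $997.43
Local income tax: $5,867.24 × 0.04 = $234.69
State unemployment insurance (employee share): $6,452.48 × 0.01 = $64.52
Union dues: $6,452.48 × 0.02 = $129.05
Parking fee: $354.18
Total deductions = $225.84 + $359.40 + $334.43 + $997.43 + $234.69 + $64.52 + $129.05 + $354.18 = $2,699.54
Net pay = $6,452.48 − $2,699.54 = $3,752.94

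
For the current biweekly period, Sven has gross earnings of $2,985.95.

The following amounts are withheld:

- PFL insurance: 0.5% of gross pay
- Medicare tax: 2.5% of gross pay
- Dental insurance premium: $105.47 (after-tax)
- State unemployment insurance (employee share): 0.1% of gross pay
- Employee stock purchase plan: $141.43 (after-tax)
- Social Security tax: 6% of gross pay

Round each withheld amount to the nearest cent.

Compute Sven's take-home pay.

$2,467.32

Medicare tax: $2,985.95 × 0.025 = $74.65
State unemployment insurance (employee share): $2,985.95 × 0.001 = $2.99
Social Security tax: $2,985.95 × 0.06 = $179.16
PFL insurance: $2,985.95 × 0.005 = $14.93
Dental insurance premium: $105.47
Employee stock purchase plan: $141.43
Total deductions = $74.65 + $2.99 + $179.16 + $14.93 + $105.47 + $141.43 = $518.63
Net pay = $2,985.95 − $518.63 = $2,467.32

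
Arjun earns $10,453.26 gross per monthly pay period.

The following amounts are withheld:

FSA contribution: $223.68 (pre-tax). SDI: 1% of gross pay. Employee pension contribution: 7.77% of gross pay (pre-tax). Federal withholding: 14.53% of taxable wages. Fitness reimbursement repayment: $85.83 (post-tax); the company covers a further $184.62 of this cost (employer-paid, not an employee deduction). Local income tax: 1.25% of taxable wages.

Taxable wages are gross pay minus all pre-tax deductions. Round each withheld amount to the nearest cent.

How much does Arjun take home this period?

$7,740.94

FSA contribution: $223.68
Employee pension contribution: $10,453.26 × 0.0777 = $812.22
Pre-tax total = $223.68 + $812.22 = $1,035.90
Taxable wages = $10,453.26 − $1,035.90 = $9,417.36
Local income tax: $9,417.36 × 0.0125 = $117.72
Federal withholding: $9,417.36 × 0.1453 = $1,368.34
SDI: $10,453.26 × 0.01 = $104.53
Fitness reimbursement repayment: $85.83
(Employer's $184.62 toward fitness reimbursement repayment is not withheld from the employee.)
Total deductions = $223.68 + $812.22 + $117.72 + $1,368.34 + $104.53 + $85.83 = $2,712.32
Net pay = $10,453.26 − $2,712.32 = $7,740.94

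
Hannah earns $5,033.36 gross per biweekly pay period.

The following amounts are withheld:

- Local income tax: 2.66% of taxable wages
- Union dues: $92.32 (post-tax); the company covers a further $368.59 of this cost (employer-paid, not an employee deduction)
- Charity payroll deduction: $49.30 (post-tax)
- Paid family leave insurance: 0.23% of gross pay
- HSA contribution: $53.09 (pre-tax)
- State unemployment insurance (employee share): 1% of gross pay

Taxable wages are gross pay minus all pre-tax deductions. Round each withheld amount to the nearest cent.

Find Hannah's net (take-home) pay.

$4,644.26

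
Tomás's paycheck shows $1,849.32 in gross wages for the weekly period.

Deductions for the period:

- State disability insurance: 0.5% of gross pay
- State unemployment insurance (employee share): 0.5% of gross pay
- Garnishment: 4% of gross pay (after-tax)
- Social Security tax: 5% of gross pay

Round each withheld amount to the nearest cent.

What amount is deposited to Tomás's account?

State unemployment insurance (employee share): $1,849.32 × 0.005 = $9.25
Social Security tax: $1,849.32 × 0.05 = $92.47
State disability insurance: $1,849.32 × 0.005 = $9.25
Garnishment: $1,849.32 × 0.04 = $73.97
Total deductions = $9.25 + $92.47 + $9.25 + $73.97 = $184.94
Net pay = $1,849.32 − $184.94 = $1,664.38

$1,664.38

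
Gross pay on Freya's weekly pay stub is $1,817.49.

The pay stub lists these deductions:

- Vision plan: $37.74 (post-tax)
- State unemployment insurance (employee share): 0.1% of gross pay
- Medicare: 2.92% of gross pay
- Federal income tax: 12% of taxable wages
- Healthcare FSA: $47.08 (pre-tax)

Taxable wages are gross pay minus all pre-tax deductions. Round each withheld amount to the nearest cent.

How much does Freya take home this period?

$1,465.33

Healthcare FSA: $47.08
Taxable wages = $1,817.49 − $47.08 = $1,770.41
Federal income tax: $1,770.41 × 0.12 = $212.45
Medicare: $1,817.49 × 0.0292 = $53.07
State unemployment insurance (employee share): $1,817.49 × 0.001 = $1.82
Vision plan: $37.74
Total deductions = $47.08 + $212.45 + $53.07 + $1.82 + $37.74 = $352.16
Net pay = $1,817.49 − $352.16 = $1,465.33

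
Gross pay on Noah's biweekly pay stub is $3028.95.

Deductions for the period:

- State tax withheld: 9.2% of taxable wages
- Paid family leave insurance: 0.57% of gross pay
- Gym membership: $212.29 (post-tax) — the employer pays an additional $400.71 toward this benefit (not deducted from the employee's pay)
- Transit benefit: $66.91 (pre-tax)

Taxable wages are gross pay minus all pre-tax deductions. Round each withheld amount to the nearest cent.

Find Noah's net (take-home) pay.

$2459.97

Transit benefit: $66.91
Taxable wages = $3028.95 − $66.91 = $2962.04
State tax withheld: $2962.04 × 0.092 = $272.51
Paid family leave insurance: $3028.95 × 0.0057 = $17.27
Gym membership: $212.29
(Employer's $400.71 toward gym membership is not withheld from the employee.)
Total deductions = $66.91 + $272.51 + $17.27 + $212.29 = $568.98
Net pay = $3028.95 − $568.98 = $2459.97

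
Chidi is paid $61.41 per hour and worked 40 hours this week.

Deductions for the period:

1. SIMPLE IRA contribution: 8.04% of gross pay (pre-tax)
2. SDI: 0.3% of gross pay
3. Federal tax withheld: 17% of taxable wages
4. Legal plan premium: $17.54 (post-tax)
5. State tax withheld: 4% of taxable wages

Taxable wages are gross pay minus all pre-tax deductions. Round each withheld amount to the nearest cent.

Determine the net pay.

$1,759.63

Gross pay: 40 × $61.41 = $2,456.40
SIMPLE IRA contribution: $2,456.40 × 0.0804 = $197.49
Taxable wages = $2,456.40 − $197.49 = $2,258.91
State tax withheld: $2,258.91 × 0.04 = $90.36
Federal tax withheld: $2,258.91 × 0.17 = $384.01
SDI: $2,456.40 × 0.003 = $7.37
Legal plan premium: $17.54
Total deductions = $197.49 + $90.36 + $384.01 + $7.37 + $17.54 = $696.77
Net pay = $2,456.40 − $696.77 = $1,759.63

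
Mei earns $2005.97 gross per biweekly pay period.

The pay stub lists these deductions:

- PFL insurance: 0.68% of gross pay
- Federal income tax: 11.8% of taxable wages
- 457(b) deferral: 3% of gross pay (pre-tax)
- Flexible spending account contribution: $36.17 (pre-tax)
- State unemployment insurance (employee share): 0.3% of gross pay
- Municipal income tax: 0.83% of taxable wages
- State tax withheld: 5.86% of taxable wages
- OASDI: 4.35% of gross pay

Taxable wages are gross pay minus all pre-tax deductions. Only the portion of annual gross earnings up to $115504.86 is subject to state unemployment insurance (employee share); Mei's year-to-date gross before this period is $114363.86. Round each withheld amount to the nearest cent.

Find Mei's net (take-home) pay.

Flexible spending account contribution: $36.17
457(b) deferral: $2005.97 × 0.03 = $60.18
Pre-tax total = $36.17 + $60.18 = $96.35
Taxable wages = $2005.97 − $96.35 = $1909.62
Federal income tax: $1909.62 × 0.118 = $225.34
State tax withheld: $1909.62 × 0.0586 = $111.90
Municipal income tax: $1909.62 × 0.0083 = $15.85
State unemployment insurance (employee share): only $115504.86 − $114363.86 = $1141.00 of this check is subject → $1141.00 × 0.003 = $3.42
PFL insurance: $2005.97 × 0.0068 = $13.64
OASDI: $2005.97 × 0.0435 = $87.26
Total deductions = $36.17 + $60.18 + $225.34 + $111.90 + $15.85 + $3.42 + $13.64 + $87.26 = $553.76
Net pay = $2005.97 − $553.76 = $1452.21

$1452.21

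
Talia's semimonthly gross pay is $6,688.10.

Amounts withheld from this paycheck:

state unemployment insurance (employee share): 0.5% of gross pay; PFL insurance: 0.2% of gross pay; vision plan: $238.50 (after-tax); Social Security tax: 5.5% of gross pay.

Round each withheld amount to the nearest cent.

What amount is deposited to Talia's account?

$6,034.93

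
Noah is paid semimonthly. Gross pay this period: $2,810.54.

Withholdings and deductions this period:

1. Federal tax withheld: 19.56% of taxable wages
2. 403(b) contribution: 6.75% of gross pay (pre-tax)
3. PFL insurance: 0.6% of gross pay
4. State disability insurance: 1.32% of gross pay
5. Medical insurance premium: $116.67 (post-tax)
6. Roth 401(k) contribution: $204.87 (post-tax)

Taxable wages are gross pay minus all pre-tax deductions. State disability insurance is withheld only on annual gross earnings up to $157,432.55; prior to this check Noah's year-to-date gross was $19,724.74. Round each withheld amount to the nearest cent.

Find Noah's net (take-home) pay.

403(b) contribution: $2,810.54 × 0.0675 = $189.71
Taxable wages = $2,810.54 − $189.71 = $2,620.83
Federal tax withheld: $2,620.83 × 0.1956 = $512.63
State disability insurance: cap not yet reached, full $2,810.54 is subject → $2,810.54 × 0.0132 = $37.10
PFL insurance: $2,810.54 × 0.006 = $16.86
Roth 401(k) contribution: $204.87
Medical insurance premium: $116.67
Total deductions = $189.71 + $512.63 + $37.10 + $16.86 + $204.87 + $116.67 = $1,077.84
Net pay = $2,810.54 − $1,077.84 = $1,732.70

$1,732.70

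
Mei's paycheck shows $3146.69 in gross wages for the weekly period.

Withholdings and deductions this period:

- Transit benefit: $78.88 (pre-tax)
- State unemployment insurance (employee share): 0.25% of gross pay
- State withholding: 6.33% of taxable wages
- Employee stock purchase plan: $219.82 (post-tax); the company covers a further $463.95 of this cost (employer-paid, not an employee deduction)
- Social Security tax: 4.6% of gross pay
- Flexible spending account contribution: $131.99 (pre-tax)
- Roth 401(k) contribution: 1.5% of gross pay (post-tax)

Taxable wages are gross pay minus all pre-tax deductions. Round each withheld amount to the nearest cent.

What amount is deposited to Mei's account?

$2330.34

Transit benefit: $78.88
Flexible spending account contribution: $131.99
Pre-tax total = $78.88 + $131.99 = $210.87
Taxable wages = $3146.69 − $210.87 = $2935.82
State withholding: $2935.82 × 0.0633 = $185.84
Social Security tax: $3146.69 × 0.046 = $144.75
State unemployment insurance (employee share): $3146.69 × 0.0025 = $7.87
Roth 401(k) contribution: $3146.69 × 0.015 = $47.20
Employee stock purchase plan: $219.82
(Employer's $463.95 toward employee stock purchase plan is not withheld from the employee.)
Total deductions = $78.88 + $131.99 + $185.84 + $144.75 + $7.87 + $47.20 + $219.82 = $816.35
Net pay = $3146.69 − $816.35 = $2330.34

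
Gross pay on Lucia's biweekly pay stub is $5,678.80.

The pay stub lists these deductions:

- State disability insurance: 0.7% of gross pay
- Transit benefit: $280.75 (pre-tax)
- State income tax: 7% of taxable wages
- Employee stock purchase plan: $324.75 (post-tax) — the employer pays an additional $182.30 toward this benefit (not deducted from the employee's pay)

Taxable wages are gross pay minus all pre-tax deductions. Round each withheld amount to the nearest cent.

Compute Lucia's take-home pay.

$4,655.69

Transit benefit: $280.75
Taxable wages = $5,678.80 − $280.75 = $5,398.05
State income tax: $5,398.05 × 0.07 = $377.86
State disability insurance: $5,678.80 × 0.007 = $39.75
Employee stock purchase plan: $324.75
(Employer's $182.30 toward employee stock purchase plan is not withheld from the employee.)
Total deductions = $280.75 + $377.86 + $39.75 + $324.75 = $1,023.11
Net pay = $5,678.80 − $1,023.11 = $4,655.69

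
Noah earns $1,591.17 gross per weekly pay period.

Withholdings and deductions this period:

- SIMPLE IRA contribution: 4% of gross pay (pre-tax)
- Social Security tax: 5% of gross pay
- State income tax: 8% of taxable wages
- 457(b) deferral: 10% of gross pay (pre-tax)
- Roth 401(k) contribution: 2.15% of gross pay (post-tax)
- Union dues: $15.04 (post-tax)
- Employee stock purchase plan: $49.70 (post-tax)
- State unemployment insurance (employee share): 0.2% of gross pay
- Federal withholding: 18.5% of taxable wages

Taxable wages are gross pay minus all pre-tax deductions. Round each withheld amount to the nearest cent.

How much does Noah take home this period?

SIMPLE IRA contribution: $1,591.17 × 0.04 = $63.65
457(b) deferral: $1,591.17 × 0.1 = $159.12
Pre-tax total = $63.65 + $159.12 = $222.77
Taxable wages = $1,591.17 − $222.77 = $1,368.40
Federal withholding: $1,368.40 × 0.185 = $253.15
State income tax: $1,368.40 × 0.08 = $109.47
State unemployment insurance (employee share): $1,591.17 × 0.002 = $3.18
Social Security tax: $1,591.17 × 0.05 = $79.56
Roth 401(k) contribution: $1,591.17 × 0.0215 = $34.21
Union dues: $15.04
Employee stock purchase plan: $49.70
Total deductions = $63.65 + $159.12 + $253.15 + $109.47 + $3.18 + $79.56 + $34.21 + $15.04 + $49.70 = $767.08
Net pay = $1,591.17 − $767.08 = $824.09

$824.09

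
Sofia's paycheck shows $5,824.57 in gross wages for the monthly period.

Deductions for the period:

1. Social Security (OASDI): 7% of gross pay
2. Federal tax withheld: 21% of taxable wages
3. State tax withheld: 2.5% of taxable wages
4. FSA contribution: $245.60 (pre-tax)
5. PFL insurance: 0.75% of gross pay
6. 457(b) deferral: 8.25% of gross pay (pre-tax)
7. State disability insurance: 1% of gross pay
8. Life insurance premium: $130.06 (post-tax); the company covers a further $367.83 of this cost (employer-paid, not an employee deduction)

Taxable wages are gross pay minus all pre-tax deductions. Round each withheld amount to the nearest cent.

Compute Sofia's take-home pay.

$3,260.60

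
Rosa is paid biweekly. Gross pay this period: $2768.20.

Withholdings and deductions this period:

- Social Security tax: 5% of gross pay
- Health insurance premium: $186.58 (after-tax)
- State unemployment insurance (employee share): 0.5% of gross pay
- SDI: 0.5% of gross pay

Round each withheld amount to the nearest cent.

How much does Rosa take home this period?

SDI: $2768.20 × 0.005 = $13.84
Social Security tax: $2768.20 × 0.05 = $138.41
State unemployment insurance (employee share): $2768.20 × 0.005 = $13.84
Health insurance premium: $186.58
Total deductions = $13.84 + $138.41 + $13.84 + $186.58 = $352.67
Net pay = $2768.20 − $352.67 = $2415.53

$2415.53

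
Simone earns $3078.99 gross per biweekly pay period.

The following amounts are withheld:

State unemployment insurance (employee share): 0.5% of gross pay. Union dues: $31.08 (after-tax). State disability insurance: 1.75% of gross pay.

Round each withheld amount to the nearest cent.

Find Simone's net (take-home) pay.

$2978.64

State disability insurance: $3078.99 × 0.0175 = $53.88
State unemployment insurance (employee share): $3078.99 × 0.005 = $15.39
Union dues: $31.08
Total deductions = $53.88 + $15.39 + $31.08 = $100.35
Net pay = $3078.99 − $100.35 = $2978.64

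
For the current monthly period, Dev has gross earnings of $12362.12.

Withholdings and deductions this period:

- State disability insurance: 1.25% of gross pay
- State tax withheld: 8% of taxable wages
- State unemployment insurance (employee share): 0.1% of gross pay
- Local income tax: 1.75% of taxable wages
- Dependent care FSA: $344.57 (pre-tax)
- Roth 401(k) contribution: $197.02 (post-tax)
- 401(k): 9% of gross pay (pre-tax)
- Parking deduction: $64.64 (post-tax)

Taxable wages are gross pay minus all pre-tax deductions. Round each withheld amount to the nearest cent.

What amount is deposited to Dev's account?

Dependent care FSA: $344.57
401(k): $12362.12 × 0.09 = $1112.59
Pre-tax total = $344.57 + $1112.59 = $1457.16
Taxable wages = $12362.12 − $1457.16 = $10904.96
State tax withheld: $10904.96 × 0.08 = $872.40
Local income tax: $10904.96 × 0.0175 = $190.84
State disability insurance: $12362.12 × 0.0125 = $154.53
State unemployment insurance (employee share): $12362.12 × 0.001 = $12.36
Parking deduction: $64.64
Roth 401(k) contribution: $197.02
Total deductions = $344.57 + $1112.59 + $872.40 + $190.84 + $154.53 + $12.36 + $64.64 + $197.02 = $2948.95
Net pay = $12362.12 − $2948.95 = $9413.17

$9413.17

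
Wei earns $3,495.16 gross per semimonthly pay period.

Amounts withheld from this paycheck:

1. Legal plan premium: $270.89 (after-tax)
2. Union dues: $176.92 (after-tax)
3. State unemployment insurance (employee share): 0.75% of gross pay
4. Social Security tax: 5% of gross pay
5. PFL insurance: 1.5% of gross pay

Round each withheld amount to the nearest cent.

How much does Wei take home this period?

$2,793.95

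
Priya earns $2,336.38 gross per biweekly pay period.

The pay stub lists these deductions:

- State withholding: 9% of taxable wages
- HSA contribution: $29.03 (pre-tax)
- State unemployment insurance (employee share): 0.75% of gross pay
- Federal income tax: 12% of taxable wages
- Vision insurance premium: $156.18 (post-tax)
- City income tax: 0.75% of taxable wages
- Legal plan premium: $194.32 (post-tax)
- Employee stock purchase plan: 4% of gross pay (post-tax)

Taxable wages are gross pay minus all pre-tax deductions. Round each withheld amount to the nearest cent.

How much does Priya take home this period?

HSA contribution: $29.03
Taxable wages = $2,336.38 − $29.03 = $2,307.35
State withholding: $2,307.35 × 0.09 = $207.66
Federal income tax: $2,307.35 × 0.12 = $276.88
City income tax: $2,307.35 × 0.0075 = $17.31
State unemployment insurance (employee share): $2,336.38 × 0.0075 = $17.52
Legal plan premium: $194.32
Employee stock purchase plan: $2,336.38 × 0.04 = $93.46
Vision insurance premium: $156.18
Total deductions = $29.03 + $207.66 + $276.88 + $17.31 + $17.52 + $194.32 + $93.46 + $156.18 = $992.36
Net pay = $2,336.38 − $992.36 = $1,344.02

$1,344.02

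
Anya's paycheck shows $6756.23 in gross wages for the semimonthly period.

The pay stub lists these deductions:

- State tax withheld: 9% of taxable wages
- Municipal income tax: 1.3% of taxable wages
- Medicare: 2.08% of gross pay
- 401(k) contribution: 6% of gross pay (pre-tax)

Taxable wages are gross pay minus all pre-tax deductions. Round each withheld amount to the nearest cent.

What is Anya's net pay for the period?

$5556.19

401(k) contribution: $6756.23 × 0.06 = $405.37
Taxable wages = $6756.23 − $405.37 = $6350.86
Municipal income tax: $6350.86 × 0.013 = $82.56
State tax withheld: $6350.86 × 0.09 = $571.58
Medicare: $6756.23 × 0.0208 = $140.53
Total deductions = $405.37 + $82.56 + $571.58 + $140.53 = $1200.04
Net pay = $6756.23 − $1200.04 = $5556.19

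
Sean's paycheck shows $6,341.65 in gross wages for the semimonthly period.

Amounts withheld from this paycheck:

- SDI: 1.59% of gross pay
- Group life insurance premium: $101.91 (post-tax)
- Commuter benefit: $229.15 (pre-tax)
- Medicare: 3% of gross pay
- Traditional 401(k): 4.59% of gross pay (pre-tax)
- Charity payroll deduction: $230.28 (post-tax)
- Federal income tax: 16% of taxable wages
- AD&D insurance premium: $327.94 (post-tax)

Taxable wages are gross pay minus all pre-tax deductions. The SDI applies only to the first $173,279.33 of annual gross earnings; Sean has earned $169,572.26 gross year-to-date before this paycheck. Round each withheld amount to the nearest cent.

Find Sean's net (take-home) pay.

Commuter benefit: $229.15
Traditional 401(k): $6,341.65 × 0.0459 = $291.08
Pre-tax total = $229.15 + $291.08 = $520.23
Taxable wages = $6,341.65 − $520.23 = $5,821.42
Federal income tax: $5,821.42 × 0.16 = $931.43
Medicare: $6,341.65 × 0.03 = $190.25
SDI: only $173,279.33 − $169,572.26 = $3,707.07 of this check is subject → $3,707.07 × 0.0159 = $58.94
AD&D insurance premium: $327.94
Group life insurance premium: $101.91
Charity payroll deduction: $230.28
Total deductions = $229.15 + $291.08 + $931.43 + $190.25 + $58.94 + $327.94 + $101.91 + $230.28 = $2,360.98
Net pay = $6,341.65 − $2,360.98 = $3,980.67

$3,980.67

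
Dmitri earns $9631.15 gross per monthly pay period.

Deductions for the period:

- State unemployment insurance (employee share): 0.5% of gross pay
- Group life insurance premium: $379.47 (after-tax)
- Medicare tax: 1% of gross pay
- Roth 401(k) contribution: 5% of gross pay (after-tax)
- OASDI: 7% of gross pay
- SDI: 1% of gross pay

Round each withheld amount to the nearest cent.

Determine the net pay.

State unemployment insurance (employee share): $9631.15 × 0.005 = $48.16
SDI: $9631.15 × 0.01 = $96.31
OASDI: $9631.15 × 0.07 = $674.18
Medicare tax: $9631.15 × 0.01 = $96.31
Roth 401(k) contribution: $9631.15 × 0.05 = $481.56
Group life insurance premium: $379.47
Total deductions = $48.16 + $96.31 + $674.18 + $96.31 + $481.56 + $379.47 = $1775.99
Net pay = $9631.15 − $1775.99 = $7855.16

$7855.16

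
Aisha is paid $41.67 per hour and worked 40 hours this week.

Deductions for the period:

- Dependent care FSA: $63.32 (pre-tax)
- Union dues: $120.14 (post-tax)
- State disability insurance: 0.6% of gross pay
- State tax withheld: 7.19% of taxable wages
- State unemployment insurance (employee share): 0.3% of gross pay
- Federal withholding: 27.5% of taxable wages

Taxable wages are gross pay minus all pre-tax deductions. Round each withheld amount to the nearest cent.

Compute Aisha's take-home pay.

Gross pay: 40 × $41.67 = $1,666.80
Dependent care FSA: $63.32
Taxable wages = $1,666.80 − $63.32 = $1,603.48
State tax withheld: $1,603.48 × 0.0719 = $115.29
Federal withholding: $1,603.48 × 0.275 = $440.96
State unemployment insurance (employee share): $1,666.80 × 0.003 = $5.00
State disability insurance: $1,666.80 × 0.006 = $10.00
Union dues: $120.14
Total deductions = $63.32 + $115.29 + $440.96 + $5.00 + $10.00 + $120.14 = $754.71
Net pay = $1,666.80 − $754.71 = $912.09

$912.09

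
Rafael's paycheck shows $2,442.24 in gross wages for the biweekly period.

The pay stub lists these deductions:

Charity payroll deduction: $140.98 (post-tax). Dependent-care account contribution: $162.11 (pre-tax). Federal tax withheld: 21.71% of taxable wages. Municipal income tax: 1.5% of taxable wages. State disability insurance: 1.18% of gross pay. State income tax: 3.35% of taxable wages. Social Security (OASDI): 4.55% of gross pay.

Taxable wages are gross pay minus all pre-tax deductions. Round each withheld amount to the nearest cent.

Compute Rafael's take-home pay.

Dependent-care account contribution: $162.11
Taxable wages = $2,442.24 − $162.11 = $2,280.13
Federal tax withheld: $2,280.13 × 0.2171 = $495.02
Municipal income tax: $2,280.13 × 0.015 = $34.20
State income tax: $2,280.13 × 0.0335 = $76.38
Social Security (OASDI): $2,442.24 × 0.0455 = $111.12
State disability insurance: $2,442.24 × 0.0118 = $28.82
Charity payroll deduction: $140.98
Total deductions = $162.11 + $495.02 + $34.20 + $76.38 + $111.12 + $28.82 + $140.98 = $1,048.63
Net pay = $2,442.24 − $1,048.63 = $1,393.61

$1,393.61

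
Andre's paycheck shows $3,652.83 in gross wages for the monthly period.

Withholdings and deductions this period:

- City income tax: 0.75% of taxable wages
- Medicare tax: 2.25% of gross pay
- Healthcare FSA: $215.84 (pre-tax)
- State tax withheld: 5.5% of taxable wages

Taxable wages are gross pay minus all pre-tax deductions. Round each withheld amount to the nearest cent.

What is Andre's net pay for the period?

Healthcare FSA: $215.84
Taxable wages = $3,652.83 − $215.84 = $3,436.99
City income tax: $3,436.99 × 0.0075 = $25.78
State tax withheld: $3,436.99 × 0.055 = $189.03
Medicare tax: $3,652.83 × 0.0225 = $82.19
Total deductions = $215.84 + $25.78 + $189.03 + $82.19 = $512.84
Net pay = $3,652.83 − $512.84 = $3,139.99

$3,139.99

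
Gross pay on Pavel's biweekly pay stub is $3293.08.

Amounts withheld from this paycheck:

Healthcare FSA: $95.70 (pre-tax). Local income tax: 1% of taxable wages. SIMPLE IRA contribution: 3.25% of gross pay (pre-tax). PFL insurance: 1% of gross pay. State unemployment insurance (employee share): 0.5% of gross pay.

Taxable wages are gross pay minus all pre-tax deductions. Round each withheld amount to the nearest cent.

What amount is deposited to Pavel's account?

$3010.05

Healthcare FSA: $95.70
SIMPLE IRA contribution: $3293.08 × 0.0325 = $107.03
Pre-tax total = $95.70 + $107.03 = $202.73
Taxable wages = $3293.08 − $202.73 = $3090.35
Local income tax: $3090.35 × 0.01 = $30.90
PFL insurance: $3293.08 × 0.01 = $32.93
State unemployment insurance (employee share): $3293.08 × 0.005 = $16.47
Total deductions = $95.70 + $107.03 + $30.90 + $32.93 + $16.47 = $283.03
Net pay = $3293.08 − $283.03 = $3010.05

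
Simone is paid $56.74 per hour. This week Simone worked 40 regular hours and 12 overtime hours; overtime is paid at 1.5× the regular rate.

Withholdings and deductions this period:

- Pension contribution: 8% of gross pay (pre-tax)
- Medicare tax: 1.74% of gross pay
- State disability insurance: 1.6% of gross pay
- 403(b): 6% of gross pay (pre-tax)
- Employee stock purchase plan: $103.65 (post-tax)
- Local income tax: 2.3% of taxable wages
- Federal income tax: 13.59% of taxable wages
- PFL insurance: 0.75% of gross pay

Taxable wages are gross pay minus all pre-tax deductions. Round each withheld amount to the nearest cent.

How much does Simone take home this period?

$2142.24

Regular pay: 40 × $56.74 = $2269.60
Overtime pay: 12 × $56.74 × 1.5 = $1021.32
Gross pay = $2269.60 + $1021.32 = $3290.92
Pension contribution: $3290.92 × 0.08 = $263.27
403(b): $3290.92 × 0.06 = $197.46
Pre-tax total = $263.27 + $197.46 = $460.73
Taxable wages = $3290.92 − $460.73 = $2830.19
Local income tax: $2830.19 × 0.023 = $65.09
Federal income tax: $2830.19 × 0.1359 = $384.62
PFL insurance: $3290.92 × 0.0075 = $24.68
Medicare tax: $3290.92 × 0.0174 = $57.26
State disability insurance: $3290.92 × 0.016 = $52.65
Employee stock purchase plan: $103.65
Total deductions = $263.27 + $197.46 + $65.09 + $384.62 + $24.68 + $57.26 + $52.65 + $103.65 = $1148.68
Net pay = $3290.92 − $1148.68 = $2142.24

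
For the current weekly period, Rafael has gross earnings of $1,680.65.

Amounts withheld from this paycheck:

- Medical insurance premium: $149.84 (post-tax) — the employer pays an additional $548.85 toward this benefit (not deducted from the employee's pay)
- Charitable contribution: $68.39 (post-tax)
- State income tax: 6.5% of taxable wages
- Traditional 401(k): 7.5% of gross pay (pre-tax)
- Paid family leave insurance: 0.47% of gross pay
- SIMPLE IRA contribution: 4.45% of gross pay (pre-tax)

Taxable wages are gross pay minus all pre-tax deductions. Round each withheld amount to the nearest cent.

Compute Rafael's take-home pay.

SIMPLE IRA contribution: $1,680.65 × 0.0445 = $74.79
Traditional 401(k): $1,680.65 × 0.075 = $126.05
Pre-tax total = $74.79 + $126.05 = $200.84
Taxable wages = $1,680.65 − $200.84 = $1,479.81
State income tax: $1,479.81 × 0.065 = $96.19
Paid family leave insurance: $1,680.65 × 0.0047 = $7.90
Charitable contribution: $68.39
Medical insurance premium: $149.84
(Employer's $548.85 toward medical insurance premium is not withheld from the employee.)
Total deductions = $74.79 + $126.05 + $96.19 + $7.90 + $68.39 + $149.84 = $523.16
Net pay = $1,680.65 − $523.16 = $1,157.49

$1,157.49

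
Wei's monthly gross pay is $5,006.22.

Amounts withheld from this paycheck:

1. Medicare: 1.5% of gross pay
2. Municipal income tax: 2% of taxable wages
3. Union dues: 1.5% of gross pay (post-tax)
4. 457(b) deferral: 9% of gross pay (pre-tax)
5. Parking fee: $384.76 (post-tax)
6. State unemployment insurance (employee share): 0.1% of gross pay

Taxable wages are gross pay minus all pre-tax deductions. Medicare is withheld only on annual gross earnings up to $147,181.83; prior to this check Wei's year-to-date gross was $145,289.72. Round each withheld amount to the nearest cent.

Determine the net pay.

457(b) deferral: $5,006.22 × 0.09 = $450.56
Taxable wages = $5,006.22 − $450.56 = $4,555.66
Municipal income tax: $4,555.66 × 0.02 = $91.11
State unemployment insurance (employee share): $5,006.22 × 0.001 = $5.01
Medicare: only $147,181.83 − $145,289.72 = $1,892.11 of this check is subject → $1,892.11 × 0.015 = $28.38
Parking fee: $384.76
Union dues: $5,006.22 × 0.015 = $75.09
Total deductions = $450.56 + $91.11 + $5.01 + $28.38 + $384.76 + $75.09 = $1,034.91
Net pay = $5,006.22 − $1,034.91 = $3,971.31

$3,971.31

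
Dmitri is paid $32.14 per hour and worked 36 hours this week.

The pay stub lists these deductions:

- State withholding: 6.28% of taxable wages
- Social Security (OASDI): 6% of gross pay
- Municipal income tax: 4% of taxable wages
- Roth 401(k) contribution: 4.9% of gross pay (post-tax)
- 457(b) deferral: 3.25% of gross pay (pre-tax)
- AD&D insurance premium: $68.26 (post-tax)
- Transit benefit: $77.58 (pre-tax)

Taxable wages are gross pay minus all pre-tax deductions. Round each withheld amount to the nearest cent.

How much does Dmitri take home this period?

$740.39

Gross pay: 36 × $32.14 = $1,157.04
457(b) deferral: $1,157.04 × 0.0325 = $37.60
Transit benefit: $77.58
Pre-tax total = $37.60 + $77.58 = $115.18
Taxable wages = $1,157.04 − $115.18 = $1,041.86
Municipal income tax: $1,041.86 × 0.04 = $41.67
State withholding: $1,041.86 × 0.0628 = $65.43
Social Security (OASDI): $1,157.04 × 0.06 = $69.42
Roth 401(k) contribution: $1,157.04 × 0.049 = $56.69
AD&D insurance premium: $68.26
Total deductions = $37.60 + $77.58 + $41.67 + $65.43 + $69.42 + $56.69 + $68.26 = $416.65
Net pay = $1,157.04 − $416.65 = $740.39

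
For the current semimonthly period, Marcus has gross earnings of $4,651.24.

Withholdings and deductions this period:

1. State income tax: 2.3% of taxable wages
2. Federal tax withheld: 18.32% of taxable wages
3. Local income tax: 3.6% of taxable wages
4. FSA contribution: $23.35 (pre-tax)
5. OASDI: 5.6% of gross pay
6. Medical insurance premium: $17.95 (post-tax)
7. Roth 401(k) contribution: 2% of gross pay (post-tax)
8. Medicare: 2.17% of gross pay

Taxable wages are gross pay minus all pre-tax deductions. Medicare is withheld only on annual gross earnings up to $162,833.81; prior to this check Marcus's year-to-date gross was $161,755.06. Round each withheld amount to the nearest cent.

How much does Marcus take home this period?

$3,112.17

FSA contribution: $23.35
Taxable wages = $4,651.24 − $23.35 = $4,627.89
Federal tax withheld: $4,627.89 × 0.1832 = $847.83
Local income tax: $4,627.89 × 0.036 = $166.60
State income tax: $4,627.89 × 0.023 = $106.44
Medicare: only $162,833.81 − $161,755.06 = $1,078.75 of this check is subject → $1,078.75 × 0.0217 = $23.41
OASDI: $4,651.24 × 0.056 = $260.47
Roth 401(k) contribution: $4,651.24 × 0.02 = $93.02
Medical insurance premium: $17.95
Total deductions = $23.35 + $847.83 + $166.60 + $106.44 + $23.41 + $260.47 + $93.02 + $17.95 = $1,539.07
Net pay = $4,651.24 − $1,539.07 = $3,112.17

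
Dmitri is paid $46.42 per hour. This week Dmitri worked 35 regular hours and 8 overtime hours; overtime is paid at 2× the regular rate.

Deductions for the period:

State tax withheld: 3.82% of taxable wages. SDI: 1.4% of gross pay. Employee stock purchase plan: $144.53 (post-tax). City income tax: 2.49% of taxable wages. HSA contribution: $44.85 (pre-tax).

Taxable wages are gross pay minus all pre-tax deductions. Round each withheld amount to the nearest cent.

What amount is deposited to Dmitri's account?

Regular pay: 35 × $46.42 = $1624.70
Overtime pay: 8 × $46.42 × 2 = $742.72
Gross pay = $1624.70 + $742.72 = $2367.42
HSA contribution: $44.85
Taxable wages = $2367.42 − $44.85 = $2322.57
City income tax: $2322.57 × 0.0249 = $57.83
State tax withheld: $2322.57 × 0.0382 = $88.72
SDI: $2367.42 × 0.014 = $33.14
Employee stock purchase plan: $144.53
Total deductions = $44.85 + $57.83 + $88.72 + $33.14 + $144.53 = $369.07
Net pay = $2367.42 − $369.07 = $1998.35

$1998.35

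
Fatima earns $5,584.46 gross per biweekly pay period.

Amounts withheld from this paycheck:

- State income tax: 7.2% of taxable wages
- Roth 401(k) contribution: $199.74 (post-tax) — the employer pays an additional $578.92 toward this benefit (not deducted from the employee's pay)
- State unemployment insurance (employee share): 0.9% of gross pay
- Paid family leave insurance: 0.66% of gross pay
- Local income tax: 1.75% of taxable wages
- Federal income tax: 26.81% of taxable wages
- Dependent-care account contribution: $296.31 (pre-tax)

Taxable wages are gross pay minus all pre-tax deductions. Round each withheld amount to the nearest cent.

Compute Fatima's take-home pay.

Dependent-care account contribution: $296.31
Taxable wages = $5,584.46 − $296.31 = $5,288.15
Federal income tax: $5,288.15 × 0.2681 = $1,417.75
State income tax: $5,288.15 × 0.072 = $380.75
Local income tax: $5,288.15 × 0.0175 = $92.54
Paid family leave insurance: $5,584.46 × 0.0066 = $36.86
State unemployment insurance (employee share): $5,584.46 × 0.009 = $50.26
Roth 401(k) contribution: $199.74
(Employer's $578.92 toward Roth 401(k) contribution is not withheld from the employee.)
Total deductions = $296.31 + $1,417.75 + $380.75 + $92.54 + $36.86 + $50.26 + $199.74 = $2,474.21
Net pay = $5,584.46 − $2,474.21 = $3,110.25

$3,110.25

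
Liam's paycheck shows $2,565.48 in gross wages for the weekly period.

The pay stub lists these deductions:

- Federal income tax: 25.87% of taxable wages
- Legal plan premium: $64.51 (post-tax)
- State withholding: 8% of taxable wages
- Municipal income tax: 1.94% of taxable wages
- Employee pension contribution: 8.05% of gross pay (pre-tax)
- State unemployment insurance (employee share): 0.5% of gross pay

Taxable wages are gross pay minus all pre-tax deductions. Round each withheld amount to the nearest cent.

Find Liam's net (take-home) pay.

$1,436.88

Employee pension contribution: $2,565.48 × 0.0805 = $206.52
Taxable wages = $2,565.48 − $206.52 = $2,358.96
State withholding: $2,358.96 × 0.08 = $188.72
Federal income tax: $2,358.96 × 0.2587 = $610.26
Municipal income tax: $2,358.96 × 0.0194 = $45.76
State unemployment insurance (employee share): $2,565.48 × 0.005 = $12.83
Legal plan premium: $64.51
Total deductions = $206.52 + $188.72 + $610.26 + $45.76 + $12.83 + $64.51 = $1,128.60
Net pay = $2,565.48 − $1,128.60 = $1,436.88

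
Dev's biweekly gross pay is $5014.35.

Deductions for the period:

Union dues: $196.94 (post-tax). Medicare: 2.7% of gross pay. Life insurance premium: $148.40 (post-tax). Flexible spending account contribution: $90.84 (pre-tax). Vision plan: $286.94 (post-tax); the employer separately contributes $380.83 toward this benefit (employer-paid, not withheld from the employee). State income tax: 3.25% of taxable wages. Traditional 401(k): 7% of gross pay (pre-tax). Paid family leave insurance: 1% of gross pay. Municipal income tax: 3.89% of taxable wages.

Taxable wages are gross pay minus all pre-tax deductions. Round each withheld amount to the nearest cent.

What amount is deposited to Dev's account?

Flexible spending account contribution: $90.84
Traditional 401(k): $5014.35 × 0.07 = $351.00
Pre-tax total = $90.84 + $351.00 = $441.84
Taxable wages = $5014.35 − $441.84 = $4572.51
State income tax: $4572.51 × 0.0325 = $148.61
Municipal income tax: $4572.51 × 0.0389 = $177.87
Paid family leave insurance: $5014.35 × 0.01 = $50.14
Medicare: $5014.35 × 0.027 = $135.39
Life insurance premium: $148.40
Vision plan: $286.94
Union dues: $196.94
(Employer's $380.83 toward vision plan is not withheld from the employee.)
Total deductions = $90.84 + $351.00 + $148.61 + $177.87 + $50.14 + $135.39 + $148.40 + $286.94 + $196.94 = $1586.13
Net pay = $5014.35 − $1586.13 = $3428.22

$3428.22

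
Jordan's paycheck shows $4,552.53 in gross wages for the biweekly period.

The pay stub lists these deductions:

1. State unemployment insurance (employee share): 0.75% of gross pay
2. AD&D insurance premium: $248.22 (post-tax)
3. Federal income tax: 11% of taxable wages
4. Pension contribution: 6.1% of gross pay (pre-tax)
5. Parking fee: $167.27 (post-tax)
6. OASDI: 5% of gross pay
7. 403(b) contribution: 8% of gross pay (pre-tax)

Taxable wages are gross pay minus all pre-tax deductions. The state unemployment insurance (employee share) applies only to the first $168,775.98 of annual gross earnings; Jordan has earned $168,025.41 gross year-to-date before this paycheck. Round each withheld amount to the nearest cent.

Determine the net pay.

403(b) contribution: $4,552.53 × 0.08 = $364.20
Pension contribution: $4,552.53 × 0.061 = $277.70
Pre-tax total = $364.20 + $277.70 = $641.90
Taxable wages = $4,552.53 − $641.90 = $3,910.63
Federal income tax: $3,910.63 × 0.11 = $430.17
OASDI: $4,552.53 × 0.05 = $227.63
State unemployment insurance (employee share): only $168,775.98 − $168,025.41 = $750.57 of this check is subject → $750.57 × 0.0075 = $5.63
AD&D insurance premium: $248.22
Parking fee: $167.27
Total deductions = $364.20 + $277.70 + $430.17 + $227.63 + $5.63 + $248.22 + $167.27 = $1,720.82
Net pay = $4,552.53 − $1,720.82 = $2,831.71

$2,831.71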